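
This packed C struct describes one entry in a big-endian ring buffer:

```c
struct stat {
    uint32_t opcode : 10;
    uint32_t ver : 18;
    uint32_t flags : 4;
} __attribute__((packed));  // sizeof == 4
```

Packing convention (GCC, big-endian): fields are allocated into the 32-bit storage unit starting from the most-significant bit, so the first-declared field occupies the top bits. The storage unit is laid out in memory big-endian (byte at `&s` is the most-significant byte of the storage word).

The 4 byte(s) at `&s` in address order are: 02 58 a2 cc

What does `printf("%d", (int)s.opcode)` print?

9

[0]=0x02 [1]=0x58 [2]=0xa2 [3]=0xcc (big-endian) → word 0x0258a2cc
opcode:10 @ bit 22 → (0x0258a2cc>>22)&0x3ff = 0x9  ←
ver:18 @ bit 4 → (0x0258a2cc>>4)&0x3ffff = 0x18a2c
flags:4 @ bit 0 → (0x0258a2cc>>0)&0xf = 0xc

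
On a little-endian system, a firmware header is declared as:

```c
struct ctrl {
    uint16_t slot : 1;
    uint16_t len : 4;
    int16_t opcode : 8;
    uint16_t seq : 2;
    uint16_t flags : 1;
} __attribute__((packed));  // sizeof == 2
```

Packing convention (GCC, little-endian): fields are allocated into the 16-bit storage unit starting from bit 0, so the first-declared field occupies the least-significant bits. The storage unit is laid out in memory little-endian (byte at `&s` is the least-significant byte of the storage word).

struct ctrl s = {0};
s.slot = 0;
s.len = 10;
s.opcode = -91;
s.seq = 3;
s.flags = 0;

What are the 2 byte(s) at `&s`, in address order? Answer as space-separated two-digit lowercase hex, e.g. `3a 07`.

b4 74

slot:1 = 0 → 0x0 << 0 → word 0x0000
len:4 = 10 → 0xa << 1 → word 0x0014
opcode:8 = -91 → 0xa5 << 5 → word 0x14b4
seq:2 = 3 → 0x3 << 13 → word 0x74b4
flags:1 = 0 → 0x0 << 15 → word 0x74b4
word = 0x74b4 → little-endian bytes:
  [0]=0xb4  [1]=0x74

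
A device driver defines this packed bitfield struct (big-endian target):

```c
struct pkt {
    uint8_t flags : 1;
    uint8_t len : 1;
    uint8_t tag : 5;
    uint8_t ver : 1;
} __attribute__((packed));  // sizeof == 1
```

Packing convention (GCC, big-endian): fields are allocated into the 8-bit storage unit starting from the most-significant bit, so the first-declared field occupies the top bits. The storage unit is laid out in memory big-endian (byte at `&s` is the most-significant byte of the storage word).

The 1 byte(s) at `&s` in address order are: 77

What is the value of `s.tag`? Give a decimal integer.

[0]=0x77 (big-endian) → word 0x77
flags:1 @ bit 7 → (0x77>>7)&0x1 = 0x0
len:1 @ bit 6 → (0x77>>6)&0x1 = 0x1
tag:5 @ bit 1 → (0x77>>1)&0x1f = 0x1b  ←
ver:1 @ bit 0 → (0x77>>0)&0x1 = 0x1

27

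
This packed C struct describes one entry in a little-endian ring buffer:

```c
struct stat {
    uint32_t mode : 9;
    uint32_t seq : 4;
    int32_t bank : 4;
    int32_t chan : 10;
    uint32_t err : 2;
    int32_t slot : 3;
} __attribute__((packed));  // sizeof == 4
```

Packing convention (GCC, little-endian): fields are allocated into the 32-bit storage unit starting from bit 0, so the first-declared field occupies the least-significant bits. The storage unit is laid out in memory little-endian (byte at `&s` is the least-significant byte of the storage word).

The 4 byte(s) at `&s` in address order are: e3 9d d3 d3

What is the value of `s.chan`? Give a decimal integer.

[0]=0xe3 [1]=0x9d [2]=0xd3 [3]=0xd3 (little-endian) → word 0xd3d39de3
mode [0+:9] = (word>>0) & 0x1ff = 483
seq [9+:4] = (word>>9) & 0xf = 14
bank [13+:4] = (word>>13) & 0xf = 12
chan [17+:10] = (word>>17) & 0x3ff = 489  ←
err [27+:2] = (word>>27) & 0x3 = 2
slot [29+:3] = (word>>29) & 0x7 = 6
chan signed 10b, MSB=0: value = 489

489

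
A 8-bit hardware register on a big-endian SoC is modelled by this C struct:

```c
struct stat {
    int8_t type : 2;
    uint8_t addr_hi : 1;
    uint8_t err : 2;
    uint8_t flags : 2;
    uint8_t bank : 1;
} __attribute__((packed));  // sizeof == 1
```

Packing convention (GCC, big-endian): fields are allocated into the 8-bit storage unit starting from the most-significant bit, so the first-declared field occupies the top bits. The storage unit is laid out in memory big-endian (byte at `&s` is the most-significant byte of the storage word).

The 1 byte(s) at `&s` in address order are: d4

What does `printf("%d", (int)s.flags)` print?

[0]=0xd4 (big-endian) → word 0xd4
type:2 @ bit 6 → (0xd4>>6)&0x3 = 0x3
addr_hi:1 @ bit 5 → (0xd4>>5)&0x1 = 0x0
err:2 @ bit 3 → (0xd4>>3)&0x3 = 0x2
flags:2 @ bit 1 → (0xd4>>1)&0x3 = 0x2  ←
bank:1 @ bit 0 → (0xd4>>0)&0x1 = 0x0

2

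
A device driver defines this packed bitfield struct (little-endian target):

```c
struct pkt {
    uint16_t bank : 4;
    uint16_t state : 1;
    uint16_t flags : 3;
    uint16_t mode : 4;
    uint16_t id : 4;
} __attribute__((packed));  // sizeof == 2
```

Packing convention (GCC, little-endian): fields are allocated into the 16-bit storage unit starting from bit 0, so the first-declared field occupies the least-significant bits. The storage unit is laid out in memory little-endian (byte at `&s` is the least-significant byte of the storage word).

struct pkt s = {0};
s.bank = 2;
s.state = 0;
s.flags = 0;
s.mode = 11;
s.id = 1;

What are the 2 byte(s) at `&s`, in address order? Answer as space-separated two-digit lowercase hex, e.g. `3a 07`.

[0+:4] bank=2 & 0xf = 0x2; word=0x0002
[4+:1] state=0 & 0x1 = 0x0; word=0x0002
[5+:3] flags=0 & 0x7 = 0x0; word=0x0002
[8+:4] mode=11 & 0xf = 0xb; word=0x0b02
[12+:4] id=1 & 0xf = 0x1; word=0x1b02
word = 0x1b02 → little-endian bytes:
  [0]=0x02  [1]=0x1b

02 1b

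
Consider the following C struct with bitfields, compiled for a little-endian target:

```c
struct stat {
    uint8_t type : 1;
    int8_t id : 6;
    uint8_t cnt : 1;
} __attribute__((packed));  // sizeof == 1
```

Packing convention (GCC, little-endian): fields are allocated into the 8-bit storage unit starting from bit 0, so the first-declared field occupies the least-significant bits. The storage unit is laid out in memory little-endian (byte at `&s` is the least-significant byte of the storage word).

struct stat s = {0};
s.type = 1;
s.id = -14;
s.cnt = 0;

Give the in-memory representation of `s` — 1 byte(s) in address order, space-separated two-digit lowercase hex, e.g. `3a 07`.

65

type (1b) val=1 bits=0x1 at bit 0: 0x01
id (6b) val=-14 bits=0x32 at bit 1: 0x65
cnt (1b) val=0 bits=0x0 at bit 7: 0x65
word = 0x65 → little-endian bytes:
  [0]=0x65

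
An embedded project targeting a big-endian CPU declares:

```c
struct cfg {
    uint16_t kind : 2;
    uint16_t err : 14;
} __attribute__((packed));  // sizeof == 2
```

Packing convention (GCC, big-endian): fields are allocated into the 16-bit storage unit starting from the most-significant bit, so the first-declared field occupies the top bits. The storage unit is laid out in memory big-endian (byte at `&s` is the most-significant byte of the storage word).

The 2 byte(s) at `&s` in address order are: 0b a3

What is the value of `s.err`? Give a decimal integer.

2979

[0]=0x0b [1]=0xa3 (big-endian) → word 0x0ba3
kind:2 @ bit 14 → (0x0ba3>>14)&0x3 = 0x0
err:14 @ bit 0 → (0x0ba3>>0)&0x3fff = 0xba3  ←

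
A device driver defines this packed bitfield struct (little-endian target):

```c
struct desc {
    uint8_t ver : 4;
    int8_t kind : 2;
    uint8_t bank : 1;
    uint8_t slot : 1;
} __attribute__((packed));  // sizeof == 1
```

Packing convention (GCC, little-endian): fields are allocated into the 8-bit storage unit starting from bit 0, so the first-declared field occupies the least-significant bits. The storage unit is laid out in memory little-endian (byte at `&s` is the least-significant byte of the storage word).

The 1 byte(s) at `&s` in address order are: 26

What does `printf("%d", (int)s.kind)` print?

-2

[0]=0x26 (little-endian) → word 0x26
ver [0+:4] = (word>>0) & 0xf = 6
kind [4+:2] = (word>>4) & 0x3 = 2  ←
bank [6+:1] = (word>>6) & 0x1 = 0
slot [7+:1] = (word>>7) & 0x1 = 0
kind signed 2b, MSB=1: 2 - 4 = -2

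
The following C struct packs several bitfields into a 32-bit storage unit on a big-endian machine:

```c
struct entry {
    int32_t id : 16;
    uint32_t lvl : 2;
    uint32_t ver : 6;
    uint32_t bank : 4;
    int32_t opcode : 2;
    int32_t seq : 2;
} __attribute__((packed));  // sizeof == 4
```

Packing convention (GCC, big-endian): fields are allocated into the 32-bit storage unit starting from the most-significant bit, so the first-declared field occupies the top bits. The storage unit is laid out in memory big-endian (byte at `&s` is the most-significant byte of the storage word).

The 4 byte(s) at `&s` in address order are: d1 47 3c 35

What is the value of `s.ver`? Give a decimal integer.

[0]=0xd1 [1]=0x47 [2]=0x3c [3]=0x35 (big-endian) → word 0xd1473c35
id [16+:16] = (word>>16) & 0xffff = 53575
lvl [14+:2] = (word>>14) & 0x3 = 0
ver [8+:6] = (word>>8) & 0x3f = 60  ←
bank [4+:4] = (word>>4) & 0xf = 3
opcode [2+:2] = (word>>2) & 0x3 = 1
seq [0+:2] = (word>>0) & 0x3 = 1

60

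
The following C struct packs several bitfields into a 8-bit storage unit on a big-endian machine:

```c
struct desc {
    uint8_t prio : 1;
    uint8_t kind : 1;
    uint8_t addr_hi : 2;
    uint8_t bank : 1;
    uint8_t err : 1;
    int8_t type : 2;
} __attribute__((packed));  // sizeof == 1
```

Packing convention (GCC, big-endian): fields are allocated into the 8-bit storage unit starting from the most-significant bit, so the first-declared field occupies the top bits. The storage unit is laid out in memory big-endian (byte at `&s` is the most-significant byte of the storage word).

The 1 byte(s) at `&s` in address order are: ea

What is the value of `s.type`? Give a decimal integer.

-2

[0]=0xea (big-endian) → word 0xea
prio [7+:1] = (word>>7) & 0x1 = 1
kind [6+:1] = (word>>6) & 0x1 = 1
addr_hi [4+:2] = (word>>4) & 0x3 = 2
bank [3+:1] = (word>>3) & 0x1 = 1
err [2+:1] = (word>>2) & 0x1 = 0
type [0+:2] = (word>>0) & 0x3 = 2  ←
type signed 2b, MSB=1: 2 - 4 = -2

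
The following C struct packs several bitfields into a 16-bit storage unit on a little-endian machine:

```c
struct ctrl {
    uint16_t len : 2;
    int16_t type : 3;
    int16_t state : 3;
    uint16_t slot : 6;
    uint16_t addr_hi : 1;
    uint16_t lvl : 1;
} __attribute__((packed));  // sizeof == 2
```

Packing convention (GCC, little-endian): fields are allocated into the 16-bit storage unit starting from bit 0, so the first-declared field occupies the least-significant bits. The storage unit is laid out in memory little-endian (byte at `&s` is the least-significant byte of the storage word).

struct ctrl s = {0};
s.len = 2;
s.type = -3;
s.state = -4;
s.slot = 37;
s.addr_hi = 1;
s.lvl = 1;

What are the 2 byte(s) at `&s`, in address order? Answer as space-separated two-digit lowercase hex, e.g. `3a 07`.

96 e5

len (2b) val=2 bits=0x2 at bit 0: 0x0002
type (3b) val=-3 bits=0x5 at bit 2: 0x0016
state (3b) val=-4 bits=0x4 at bit 5: 0x0096
slot (6b) val=37 bits=0x25 at bit 8: 0x2596
addr_hi (1b) val=1 bits=0x1 at bit 14: 0x6596
lvl (1b) val=1 bits=0x1 at bit 15: 0xe596
word = 0xe596 → little-endian bytes:
  [0]=0x96  [1]=0xe5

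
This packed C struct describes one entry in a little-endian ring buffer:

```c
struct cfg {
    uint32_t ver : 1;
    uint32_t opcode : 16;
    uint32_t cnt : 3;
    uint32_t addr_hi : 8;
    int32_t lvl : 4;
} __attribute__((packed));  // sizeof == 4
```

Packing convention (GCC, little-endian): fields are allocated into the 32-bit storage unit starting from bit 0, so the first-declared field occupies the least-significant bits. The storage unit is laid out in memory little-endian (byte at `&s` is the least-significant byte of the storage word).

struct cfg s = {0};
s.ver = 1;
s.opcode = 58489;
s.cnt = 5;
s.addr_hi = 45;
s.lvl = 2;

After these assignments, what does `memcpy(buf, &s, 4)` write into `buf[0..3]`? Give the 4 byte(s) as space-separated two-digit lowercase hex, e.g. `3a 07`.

[0+:1] ver=1 & 0x1 = 0x1; word=0x00000001
[1+:16] opcode=58489 & 0xffff = 0xe479; word=0x0001c8f3
[17+:3] cnt=5 & 0x7 = 0x5; word=0x000bc8f3
[20+:8] addr_hi=45 & 0xff = 0x2d; word=0x02dbc8f3
[28+:4] lvl=2 & 0xf = 0x2; word=0x22dbc8f3
word = 0x22dbc8f3 → little-endian bytes:
  [0]=0xf3  [1]=0xc8  [2]=0xdb  [3]=0x22

f3 c8 db 22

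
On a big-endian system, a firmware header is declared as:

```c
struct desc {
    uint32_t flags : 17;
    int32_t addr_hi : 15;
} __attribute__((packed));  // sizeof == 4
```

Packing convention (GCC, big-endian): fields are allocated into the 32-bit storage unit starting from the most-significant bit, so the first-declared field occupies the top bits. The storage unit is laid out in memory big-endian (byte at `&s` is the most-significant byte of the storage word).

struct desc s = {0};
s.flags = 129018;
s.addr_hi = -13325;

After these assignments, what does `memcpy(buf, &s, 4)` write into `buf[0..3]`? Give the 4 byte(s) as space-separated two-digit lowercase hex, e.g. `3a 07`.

fb fd 4b f3

[15+:17] flags=129018 & 0x1ffff = 0x1f7fa; word=0xfbfd0000
[0+:15] addr_hi=-13325 & 0x7fff = 0x4bf3; word=0xfbfd4bf3
word = 0xfbfd4bf3 → big-endian bytes:
  [0]=0xfb  [1]=0xfd  [2]=0x4b  [3]=0xf3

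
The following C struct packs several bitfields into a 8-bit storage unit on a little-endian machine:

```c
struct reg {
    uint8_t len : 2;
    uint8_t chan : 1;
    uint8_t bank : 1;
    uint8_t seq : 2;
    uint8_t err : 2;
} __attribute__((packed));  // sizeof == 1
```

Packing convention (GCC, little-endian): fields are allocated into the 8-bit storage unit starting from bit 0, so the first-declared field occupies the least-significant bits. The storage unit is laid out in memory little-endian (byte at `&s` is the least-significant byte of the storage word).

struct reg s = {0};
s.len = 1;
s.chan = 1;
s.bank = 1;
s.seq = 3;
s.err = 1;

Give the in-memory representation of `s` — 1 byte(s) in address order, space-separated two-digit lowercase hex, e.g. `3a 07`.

len (2b) val=1 bits=0x1 at bit 0: 0x01
chan (1b) val=1 bits=0x1 at bit 2: 0x05
bank (1b) val=1 bits=0x1 at bit 3: 0x0d
seq (2b) val=3 bits=0x3 at bit 4: 0x3d
err (2b) val=1 bits=0x1 at bit 6: 0x7d
word = 0x7d → little-endian bytes:
  [0]=0x7d

7d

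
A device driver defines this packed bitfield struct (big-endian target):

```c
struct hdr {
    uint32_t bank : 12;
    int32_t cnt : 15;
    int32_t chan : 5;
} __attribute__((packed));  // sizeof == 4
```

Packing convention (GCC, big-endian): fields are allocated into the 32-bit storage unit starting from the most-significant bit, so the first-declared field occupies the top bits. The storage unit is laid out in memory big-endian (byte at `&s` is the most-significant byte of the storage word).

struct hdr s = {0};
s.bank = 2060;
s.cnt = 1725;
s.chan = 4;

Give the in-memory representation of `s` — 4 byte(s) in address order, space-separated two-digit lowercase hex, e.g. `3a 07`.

bank:12 = 2060 → 0x80c << 20 → word 0x80c00000
cnt:15 = 1725 → 0x6bd << 5 → word 0x80c0d7a0
chan:5 = 4 → 0x4 << 0 → word 0x80c0d7a4
word = 0x80c0d7a4 → big-endian bytes:
  [0]=0x80  [1]=0xc0  [2]=0xd7  [3]=0xa4

80 c0 d7 a4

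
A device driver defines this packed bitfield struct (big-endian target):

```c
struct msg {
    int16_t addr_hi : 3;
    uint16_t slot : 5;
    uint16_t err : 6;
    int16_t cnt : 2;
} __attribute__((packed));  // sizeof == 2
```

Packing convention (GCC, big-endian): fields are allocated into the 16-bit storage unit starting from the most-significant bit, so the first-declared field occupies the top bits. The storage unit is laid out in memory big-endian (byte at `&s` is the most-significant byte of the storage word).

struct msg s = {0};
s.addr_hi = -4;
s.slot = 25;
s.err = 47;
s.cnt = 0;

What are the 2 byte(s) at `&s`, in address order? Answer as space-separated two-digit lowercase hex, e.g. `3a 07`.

99 bc

[13+:3] addr_hi=-4 & 0x7 = 0x4; word=0x8000
[8+:5] slot=25 & 0x1f = 0x19; word=0x9900
[2+:6] err=47 & 0x3f = 0x2f; word=0x99bc
[0+:2] cnt=0 & 0x3 = 0x0; word=0x99bc
word = 0x99bc → big-endian bytes:
  [0]=0x99  [1]=0xbc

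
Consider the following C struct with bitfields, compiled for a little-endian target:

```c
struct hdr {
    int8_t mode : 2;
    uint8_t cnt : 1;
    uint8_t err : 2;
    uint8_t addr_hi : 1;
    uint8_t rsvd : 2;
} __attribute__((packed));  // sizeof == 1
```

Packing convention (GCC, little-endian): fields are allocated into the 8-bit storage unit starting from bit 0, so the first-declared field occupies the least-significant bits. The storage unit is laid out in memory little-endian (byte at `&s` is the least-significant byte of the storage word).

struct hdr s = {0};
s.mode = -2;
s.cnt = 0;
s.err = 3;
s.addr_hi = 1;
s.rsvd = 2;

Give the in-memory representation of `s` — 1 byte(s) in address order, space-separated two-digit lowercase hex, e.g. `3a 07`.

[0+:2] mode=-2 & 0x3 = 0x2; word=0x02
[2+:1] cnt=0 & 0x1 = 0x0; word=0x02
[3+:2] err=3 & 0x3 = 0x3; word=0x1a
[5+:1] addr_hi=1 & 0x1 = 0x1; word=0x3a
[6+:2] rsvd=2 & 0x3 = 0x2; word=0xba
word = 0xba → little-endian bytes:
  [0]=0xba

ba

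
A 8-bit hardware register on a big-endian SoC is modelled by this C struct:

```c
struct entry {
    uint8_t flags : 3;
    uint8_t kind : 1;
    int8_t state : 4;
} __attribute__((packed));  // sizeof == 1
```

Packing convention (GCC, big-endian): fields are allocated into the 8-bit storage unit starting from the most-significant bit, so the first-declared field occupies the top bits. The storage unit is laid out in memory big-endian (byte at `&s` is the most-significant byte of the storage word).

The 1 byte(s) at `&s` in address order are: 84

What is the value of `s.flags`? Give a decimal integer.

[0]=0x84 (big-endian) → word 0x84
flags:3 @ bit 5 → (0x84>>5)&0x7 = 0x4  ←
kind:1 @ bit 4 → (0x84>>4)&0x1 = 0x0
state:4 @ bit 0 → (0x84>>0)&0xf = 0x4

4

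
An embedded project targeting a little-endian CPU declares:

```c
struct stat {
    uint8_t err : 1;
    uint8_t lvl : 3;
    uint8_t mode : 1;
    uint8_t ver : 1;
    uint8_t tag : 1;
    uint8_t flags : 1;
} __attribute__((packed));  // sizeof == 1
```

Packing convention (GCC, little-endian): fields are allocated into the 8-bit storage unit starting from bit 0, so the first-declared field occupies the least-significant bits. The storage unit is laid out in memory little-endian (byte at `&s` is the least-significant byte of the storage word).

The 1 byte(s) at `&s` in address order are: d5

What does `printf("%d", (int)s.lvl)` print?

2

[0]=0xd5 (little-endian) → word 0xd5
err [0+:1] = (word>>0) & 0x1 = 1
lvl [1+:3] = (word>>1) & 0x7 = 2  ←
mode [4+:1] = (word>>4) & 0x1 = 1
ver [5+:1] = (word>>5) & 0x1 = 0
tag [6+:1] = (word>>6) & 0x1 = 1
flags [7+:1] = (word>>7) & 0x1 = 1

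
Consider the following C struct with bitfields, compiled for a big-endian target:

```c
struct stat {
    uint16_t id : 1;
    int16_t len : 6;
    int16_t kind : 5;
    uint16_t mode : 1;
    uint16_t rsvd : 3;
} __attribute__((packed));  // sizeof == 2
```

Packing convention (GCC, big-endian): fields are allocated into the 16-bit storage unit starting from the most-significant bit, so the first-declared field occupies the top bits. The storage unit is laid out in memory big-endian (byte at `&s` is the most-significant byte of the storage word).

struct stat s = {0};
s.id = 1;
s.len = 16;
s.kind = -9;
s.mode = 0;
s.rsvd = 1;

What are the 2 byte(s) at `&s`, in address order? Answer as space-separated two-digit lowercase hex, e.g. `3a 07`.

id (1b) val=1 bits=0x1 at bit 15: 0x8000
len (6b) val=16 bits=0x10 at bit 9: 0xa000
kind (5b) val=-9 bits=0x17 at bit 4: 0xa170
mode (1b) val=0 bits=0x0 at bit 3: 0xa170
rsvd (3b) val=1 bits=0x1 at bit 0: 0xa171
word = 0xa171 → big-endian bytes:
  [0]=0xa1  [1]=0x71

a1 71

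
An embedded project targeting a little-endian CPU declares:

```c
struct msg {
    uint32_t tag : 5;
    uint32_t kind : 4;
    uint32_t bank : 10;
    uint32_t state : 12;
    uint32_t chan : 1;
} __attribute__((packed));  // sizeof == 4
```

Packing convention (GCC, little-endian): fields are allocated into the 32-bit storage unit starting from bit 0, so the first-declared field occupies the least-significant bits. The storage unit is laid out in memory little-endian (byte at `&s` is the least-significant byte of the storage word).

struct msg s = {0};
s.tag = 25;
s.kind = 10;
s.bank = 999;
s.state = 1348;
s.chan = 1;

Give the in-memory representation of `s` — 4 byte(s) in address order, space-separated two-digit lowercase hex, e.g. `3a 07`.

59 cf 27 aa

tag:5 = 25 → 0x19 << 0 → word 0x00000019
kind:4 = 10 → 0xa << 5 → word 0x00000159
bank:10 = 999 → 0x3e7 << 9 → word 0x0007cf59
state:12 = 1348 → 0x544 << 19 → word 0x2a27cf59
chan:1 = 1 → 0x1 << 31 → word 0xaa27cf59
word = 0xaa27cf59 → little-endian bytes:
  [0]=0x59  [1]=0xcf  [2]=0x27  [3]=0xaa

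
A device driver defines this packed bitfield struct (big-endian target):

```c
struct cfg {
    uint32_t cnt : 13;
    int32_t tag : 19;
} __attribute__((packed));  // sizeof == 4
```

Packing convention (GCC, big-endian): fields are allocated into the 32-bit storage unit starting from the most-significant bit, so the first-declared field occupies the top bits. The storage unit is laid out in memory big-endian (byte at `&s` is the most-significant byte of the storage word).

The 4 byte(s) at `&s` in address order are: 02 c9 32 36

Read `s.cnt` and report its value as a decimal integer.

[0]=0x02 [1]=0xc9 [2]=0x32 [3]=0x36 (big-endian) → word 0x02c93236
cnt [19+:13] = (word>>19) & 0x1fff = 89  ←
tag [0+:19] = (word>>0) & 0x7ffff = 78390

89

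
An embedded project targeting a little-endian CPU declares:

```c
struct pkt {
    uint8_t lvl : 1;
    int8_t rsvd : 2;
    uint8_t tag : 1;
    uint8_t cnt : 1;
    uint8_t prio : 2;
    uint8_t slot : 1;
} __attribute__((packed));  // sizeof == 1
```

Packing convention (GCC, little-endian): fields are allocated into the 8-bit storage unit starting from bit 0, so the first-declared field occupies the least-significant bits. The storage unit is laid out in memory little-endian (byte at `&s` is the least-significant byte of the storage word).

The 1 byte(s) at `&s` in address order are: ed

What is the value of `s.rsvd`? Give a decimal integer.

-2

[0]=0xed (little-endian) → word 0xed
lvl [0+:1] = (word>>0) & 0x1 = 1
rsvd [1+:2] = (word>>1) & 0x3 = 2  ←
tag [3+:1] = (word>>3) & 0x1 = 1
cnt [4+:1] = (word>>4) & 0x1 = 0
prio [5+:2] = (word>>5) & 0x3 = 3
slot [7+:1] = (word>>7) & 0x1 = 1
rsvd signed 2b, MSB=1: 2 - 4 = -2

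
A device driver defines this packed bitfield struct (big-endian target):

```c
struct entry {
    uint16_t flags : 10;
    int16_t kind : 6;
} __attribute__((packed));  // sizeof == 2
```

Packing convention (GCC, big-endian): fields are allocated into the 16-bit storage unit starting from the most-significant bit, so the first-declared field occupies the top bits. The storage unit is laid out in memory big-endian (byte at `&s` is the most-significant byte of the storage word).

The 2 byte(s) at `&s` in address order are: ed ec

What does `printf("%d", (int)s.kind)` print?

[0]=0xed [1]=0xec (big-endian) → word 0xedec
flags [6+:10] = (word>>6) & 0x3ff = 951
kind [0+:6] = (word>>0) & 0x3f = 44  ←
kind signed 6b, MSB=1: 44 - 64 = -20

-20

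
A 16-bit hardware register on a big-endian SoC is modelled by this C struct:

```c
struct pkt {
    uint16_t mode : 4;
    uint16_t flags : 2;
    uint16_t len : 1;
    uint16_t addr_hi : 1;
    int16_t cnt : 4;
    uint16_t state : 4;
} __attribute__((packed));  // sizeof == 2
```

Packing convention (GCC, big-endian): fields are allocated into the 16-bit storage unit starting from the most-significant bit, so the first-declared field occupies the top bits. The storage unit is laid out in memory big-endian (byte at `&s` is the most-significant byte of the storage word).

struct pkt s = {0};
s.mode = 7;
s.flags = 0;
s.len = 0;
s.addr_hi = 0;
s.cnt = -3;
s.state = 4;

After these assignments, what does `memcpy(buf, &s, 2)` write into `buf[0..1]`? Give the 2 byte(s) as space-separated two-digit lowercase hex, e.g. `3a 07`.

mode (4b) val=7 bits=0x7 at bit 12: 0x7000
flags (2b) val=0 bits=0x0 at bit 10: 0x7000
len (1b) val=0 bits=0x0 at bit 9: 0x7000
addr_hi (1b) val=0 bits=0x0 at bit 8: 0x7000
cnt (4b) val=-3 bits=0xd at bit 4: 0x70d0
state (4b) val=4 bits=0x4 at bit 0: 0x70d4
word = 0x70d4 → big-endian bytes:
  [0]=0x70  [1]=0xd4

70 d4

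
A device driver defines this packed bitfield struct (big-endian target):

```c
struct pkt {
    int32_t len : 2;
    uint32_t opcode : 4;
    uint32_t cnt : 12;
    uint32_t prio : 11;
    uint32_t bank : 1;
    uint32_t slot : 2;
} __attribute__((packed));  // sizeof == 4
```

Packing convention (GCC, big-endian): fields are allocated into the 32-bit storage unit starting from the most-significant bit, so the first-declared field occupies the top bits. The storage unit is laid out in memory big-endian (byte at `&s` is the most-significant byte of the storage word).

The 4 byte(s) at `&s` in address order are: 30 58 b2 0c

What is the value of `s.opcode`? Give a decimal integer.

[0]=0x30 [1]=0x58 [2]=0xb2 [3]=0x0c (big-endian) → word 0x3058b20c
len [30+:2] = (word>>30) & 0x3 = 0
opcode [26+:4] = (word>>26) & 0xf = 12  ←
cnt [14+:12] = (word>>14) & 0xfff = 354
prio [3+:11] = (word>>3) & 0x7ff = 1601
bank [2+:1] = (word>>2) & 0x1 = 1
slot [0+:2] = (word>>0) & 0x3 = 0

12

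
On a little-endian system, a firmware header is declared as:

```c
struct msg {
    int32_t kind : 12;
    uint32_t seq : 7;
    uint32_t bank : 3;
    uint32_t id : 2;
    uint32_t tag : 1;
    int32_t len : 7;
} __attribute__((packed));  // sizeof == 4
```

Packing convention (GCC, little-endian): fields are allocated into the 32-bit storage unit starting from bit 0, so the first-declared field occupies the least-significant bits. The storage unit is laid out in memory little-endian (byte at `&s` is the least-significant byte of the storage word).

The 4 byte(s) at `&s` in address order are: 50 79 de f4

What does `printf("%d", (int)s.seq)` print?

103

[0]=0x50 [1]=0x79 [2]=0xde [3]=0xf4 (little-endian) → word 0xf4de7950
kind:12 @ bit 0 → (0xf4de7950>>0)&0xfff = 0x950
seq:7 @ bit 12 → (0xf4de7950>>12)&0x7f = 0x67  ←
bank:3 @ bit 19 → (0xf4de7950>>19)&0x7 = 0x3
id:2 @ bit 22 → (0xf4de7950>>22)&0x3 = 0x3
tag:1 @ bit 24 → (0xf4de7950>>24)&0x1 = 0x0
len:7 @ bit 25 → (0xf4de7950>>25)&0x7f = 0x7a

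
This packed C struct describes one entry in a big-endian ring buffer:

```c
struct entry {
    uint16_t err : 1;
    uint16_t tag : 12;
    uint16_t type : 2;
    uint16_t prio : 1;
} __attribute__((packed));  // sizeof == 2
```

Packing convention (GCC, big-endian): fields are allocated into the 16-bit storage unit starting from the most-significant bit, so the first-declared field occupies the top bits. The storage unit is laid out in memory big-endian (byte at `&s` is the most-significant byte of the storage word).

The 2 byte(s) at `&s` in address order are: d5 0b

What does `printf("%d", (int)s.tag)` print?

2721

[0]=0xd5 [1]=0x0b (big-endian) → word 0xd50b
err:1 @ bit 15 → (0xd50b>>15)&0x1 = 0x1
tag:12 @ bit 3 → (0xd50b>>3)&0xfff = 0xaa1  ←
type:2 @ bit 1 → (0xd50b>>1)&0x3 = 0x1
prio:1 @ bit 0 → (0xd50b>>0)&0x1 = 0x1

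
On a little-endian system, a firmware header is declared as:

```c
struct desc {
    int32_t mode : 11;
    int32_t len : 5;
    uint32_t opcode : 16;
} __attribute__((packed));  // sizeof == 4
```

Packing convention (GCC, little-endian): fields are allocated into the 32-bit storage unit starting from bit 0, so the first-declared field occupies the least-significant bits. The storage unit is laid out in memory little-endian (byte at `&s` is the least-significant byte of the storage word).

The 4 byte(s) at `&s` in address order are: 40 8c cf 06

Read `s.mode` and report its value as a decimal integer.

-960

[0]=0x40 [1]=0x8c [2]=0xcf [3]=0x06 (little-endian) → word 0x06cf8c40
mode [0+:11] = (word>>0) & 0x7ff = 1088  ←
len [11+:5] = (word>>11) & 0x1f = 17
opcode [16+:16] = (word>>16) & 0xffff = 1743
mode signed 11b, MSB=1: 1088 - 2048 = -960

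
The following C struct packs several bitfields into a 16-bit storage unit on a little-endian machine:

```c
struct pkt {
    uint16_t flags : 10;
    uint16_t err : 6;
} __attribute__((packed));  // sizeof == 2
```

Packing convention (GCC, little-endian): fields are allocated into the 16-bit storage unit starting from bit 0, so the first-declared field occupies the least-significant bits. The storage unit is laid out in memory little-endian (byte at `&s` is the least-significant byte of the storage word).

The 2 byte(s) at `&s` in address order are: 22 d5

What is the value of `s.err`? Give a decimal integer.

53

[0]=0x22 [1]=0xd5 (little-endian) → word 0xd522
flags:10 @ bit 0 → (0xd522>>0)&0x3ff = 0x122
err:6 @ bit 10 → (0xd522>>10)&0x3f = 0x35  ←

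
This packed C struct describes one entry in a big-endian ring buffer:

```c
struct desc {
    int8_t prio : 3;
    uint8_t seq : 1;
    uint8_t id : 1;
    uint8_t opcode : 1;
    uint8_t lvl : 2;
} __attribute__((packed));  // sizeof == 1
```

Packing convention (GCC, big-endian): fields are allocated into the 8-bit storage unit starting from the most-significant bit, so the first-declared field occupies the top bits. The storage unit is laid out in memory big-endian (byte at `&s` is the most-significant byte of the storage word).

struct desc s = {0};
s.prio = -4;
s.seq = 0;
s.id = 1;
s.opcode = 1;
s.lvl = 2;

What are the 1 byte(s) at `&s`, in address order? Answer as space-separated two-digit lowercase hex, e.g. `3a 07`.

prio (3b) val=-4 bits=0x4 at bit 5: 0x80
seq (1b) val=0 bits=0x0 at bit 4: 0x80
id (1b) val=1 bits=0x1 at bit 3: 0x88
opcode (1b) val=1 bits=0x1 at bit 2: 0x8c
lvl (2b) val=2 bits=0x2 at bit 0: 0x8e
word = 0x8e → big-endian bytes:
  [0]=0x8e

8e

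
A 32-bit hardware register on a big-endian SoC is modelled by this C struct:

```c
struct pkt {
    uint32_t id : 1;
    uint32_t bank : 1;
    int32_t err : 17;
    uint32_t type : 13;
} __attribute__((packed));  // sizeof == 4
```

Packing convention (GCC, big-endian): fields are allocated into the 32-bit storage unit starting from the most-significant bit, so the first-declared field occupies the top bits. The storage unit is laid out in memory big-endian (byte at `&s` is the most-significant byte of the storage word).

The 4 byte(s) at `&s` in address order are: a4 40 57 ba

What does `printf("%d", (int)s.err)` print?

[0]=0xa4 [1]=0x40 [2]=0x57 [3]=0xba (big-endian) → word 0xa44057ba
id [31+:1] = (word>>31) & 0x1 = 1
bank [30+:1] = (word>>30) & 0x1 = 0
err [13+:17] = (word>>13) & 0x1ffff = 74242  ←
type [0+:13] = (word>>0) & 0x1fff = 6074
err signed 17b, MSB=1: 74242 - 131072 = -56830

-56830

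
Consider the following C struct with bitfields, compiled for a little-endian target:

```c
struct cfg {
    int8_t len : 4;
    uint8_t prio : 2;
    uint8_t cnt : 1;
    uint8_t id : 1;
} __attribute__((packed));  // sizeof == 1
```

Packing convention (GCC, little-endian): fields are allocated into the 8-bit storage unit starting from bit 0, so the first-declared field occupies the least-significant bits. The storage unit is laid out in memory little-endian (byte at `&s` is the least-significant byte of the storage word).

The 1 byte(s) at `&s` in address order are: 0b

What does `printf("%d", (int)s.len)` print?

-5

[0]=0x0b (little-endian) → word 0x0b
len [0+:4] = (word>>0) & 0xf = 11  ←
prio [4+:2] = (word>>4) & 0x3 = 0
cnt [6+:1] = (word>>6) & 0x1 = 0
id [7+:1] = (word>>7) & 0x1 = 0
len signed 4b, MSB=1: 11 - 16 = -5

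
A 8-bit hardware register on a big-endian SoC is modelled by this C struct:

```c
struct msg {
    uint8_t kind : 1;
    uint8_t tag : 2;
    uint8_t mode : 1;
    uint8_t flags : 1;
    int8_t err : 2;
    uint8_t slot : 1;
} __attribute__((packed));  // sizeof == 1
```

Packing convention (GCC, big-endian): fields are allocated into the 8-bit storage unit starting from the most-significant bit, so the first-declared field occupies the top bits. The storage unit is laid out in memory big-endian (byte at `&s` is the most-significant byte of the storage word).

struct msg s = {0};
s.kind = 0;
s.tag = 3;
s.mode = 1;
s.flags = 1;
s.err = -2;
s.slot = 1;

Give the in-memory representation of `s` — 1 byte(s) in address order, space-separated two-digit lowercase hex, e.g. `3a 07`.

[7+:1] kind=0 & 0x1 = 0x0; word=0x00
[5+:2] tag=3 & 0x3 = 0x3; word=0x60
[4+:1] mode=1 & 0x1 = 0x1; word=0x70
[3+:1] flags=1 & 0x1 = 0x1; word=0x78
[1+:2] err=-2 & 0x3 = 0x2; word=0x7c
[0+:1] slot=1 & 0x1 = 0x1; word=0x7d
word = 0x7d → big-endian bytes:
  [0]=0x7d

7d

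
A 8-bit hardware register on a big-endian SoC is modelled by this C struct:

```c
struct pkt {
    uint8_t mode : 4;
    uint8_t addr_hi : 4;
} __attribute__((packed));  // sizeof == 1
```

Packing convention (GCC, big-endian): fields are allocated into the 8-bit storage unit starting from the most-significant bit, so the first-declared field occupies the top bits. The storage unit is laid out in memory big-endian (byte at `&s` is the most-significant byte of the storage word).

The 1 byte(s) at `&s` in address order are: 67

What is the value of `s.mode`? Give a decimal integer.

[0]=0x67 (big-endian) → word 0x67
mode [4+:4] = (word>>4) & 0xf = 6  ←
addr_hi [0+:4] = (word>>0) & 0xf = 7

6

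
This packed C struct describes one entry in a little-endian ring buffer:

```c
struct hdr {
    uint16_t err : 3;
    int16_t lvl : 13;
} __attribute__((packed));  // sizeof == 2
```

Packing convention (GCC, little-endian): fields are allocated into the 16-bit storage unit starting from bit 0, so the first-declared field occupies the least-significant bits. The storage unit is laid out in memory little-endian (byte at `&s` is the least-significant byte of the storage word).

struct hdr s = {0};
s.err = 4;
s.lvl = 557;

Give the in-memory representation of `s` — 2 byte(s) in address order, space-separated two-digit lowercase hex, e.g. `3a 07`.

6c 11

[0+:3] err=4 & 0x7 = 0x4; word=0x0004
[3+:13] lvl=557 & 0x1fff = 0x22d; word=0x116c
word = 0x116c → little-endian bytes:
  [0]=0x6c  [1]=0x11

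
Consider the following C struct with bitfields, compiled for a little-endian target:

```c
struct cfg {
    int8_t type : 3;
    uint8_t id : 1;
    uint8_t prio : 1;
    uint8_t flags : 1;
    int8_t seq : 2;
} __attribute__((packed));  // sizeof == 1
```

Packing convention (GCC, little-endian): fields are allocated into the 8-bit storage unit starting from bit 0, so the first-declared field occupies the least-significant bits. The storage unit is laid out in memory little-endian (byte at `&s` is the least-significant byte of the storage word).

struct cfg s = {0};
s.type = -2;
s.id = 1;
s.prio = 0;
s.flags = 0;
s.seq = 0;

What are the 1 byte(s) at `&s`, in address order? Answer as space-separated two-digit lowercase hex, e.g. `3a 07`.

type:3 = -2 → 0x6 << 0 → word 0x06
id:1 = 1 → 0x1 << 3 → word 0x0e
prio:1 = 0 → 0x0 << 4 → word 0x0e
flags:1 = 0 → 0x0 << 5 → word 0x0e
seq:2 = 0 → 0x0 << 6 → word 0x0e
word = 0x0e → little-endian bytes:
  [0]=0x0e

0e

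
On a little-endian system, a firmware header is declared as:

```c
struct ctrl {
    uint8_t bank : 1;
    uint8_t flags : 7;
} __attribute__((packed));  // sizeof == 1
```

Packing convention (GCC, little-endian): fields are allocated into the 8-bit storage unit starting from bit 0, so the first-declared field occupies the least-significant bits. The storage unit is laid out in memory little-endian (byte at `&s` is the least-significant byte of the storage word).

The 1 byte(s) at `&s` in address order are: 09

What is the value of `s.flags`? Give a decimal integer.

[0]=0x09 (little-endian) → word 0x09
bank [0+:1] = (word>>0) & 0x1 = 1
flags [1+:7] = (word>>1) & 0x7f = 4  ←

4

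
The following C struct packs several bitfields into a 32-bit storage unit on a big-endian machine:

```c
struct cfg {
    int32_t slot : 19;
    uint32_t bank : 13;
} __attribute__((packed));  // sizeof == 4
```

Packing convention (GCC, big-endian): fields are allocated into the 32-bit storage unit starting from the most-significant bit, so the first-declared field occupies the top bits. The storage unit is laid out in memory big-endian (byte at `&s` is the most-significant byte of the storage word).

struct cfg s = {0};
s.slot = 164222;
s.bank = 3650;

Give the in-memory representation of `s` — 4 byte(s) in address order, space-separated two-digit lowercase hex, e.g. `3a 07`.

50 2f ce 42

slot (19b) val=164222 bits=0x2817e at bit 13: 0x502fc000
bank (13b) val=3650 bits=0xe42 at bit 0: 0x502fce42
word = 0x502fce42 → big-endian bytes:
  [0]=0x50  [1]=0x2f  [2]=0xce  [3]=0x42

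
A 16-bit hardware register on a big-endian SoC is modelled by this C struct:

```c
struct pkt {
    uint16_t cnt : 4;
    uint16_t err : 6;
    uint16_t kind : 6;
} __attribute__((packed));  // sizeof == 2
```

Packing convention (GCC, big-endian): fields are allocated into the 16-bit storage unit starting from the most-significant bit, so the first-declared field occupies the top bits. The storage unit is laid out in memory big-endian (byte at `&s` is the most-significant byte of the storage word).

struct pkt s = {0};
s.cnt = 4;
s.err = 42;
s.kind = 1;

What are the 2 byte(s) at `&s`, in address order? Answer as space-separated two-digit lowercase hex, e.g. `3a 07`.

4a 81

cnt:4 = 4 → 0x4 << 12 → word 0x4000
err:6 = 42 → 0x2a << 6 → word 0x4a80
kind:6 = 1 → 0x1 << 0 → word 0x4a81
word = 0x4a81 → big-endian bytes:
  [0]=0x4a  [1]=0x81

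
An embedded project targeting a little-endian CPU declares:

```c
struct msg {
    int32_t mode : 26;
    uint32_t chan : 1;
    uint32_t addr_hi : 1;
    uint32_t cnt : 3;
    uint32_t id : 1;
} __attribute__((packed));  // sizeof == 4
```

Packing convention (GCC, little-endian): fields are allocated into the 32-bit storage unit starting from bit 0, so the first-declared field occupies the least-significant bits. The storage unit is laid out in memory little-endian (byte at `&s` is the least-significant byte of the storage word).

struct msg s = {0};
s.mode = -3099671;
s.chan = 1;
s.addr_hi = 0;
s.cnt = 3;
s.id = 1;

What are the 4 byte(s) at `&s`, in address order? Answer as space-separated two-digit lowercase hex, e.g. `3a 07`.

mode (26b) val=-3099671 bits=0x3d0b3e9 at bit 0: 0x03d0b3e9
chan (1b) val=1 bits=0x1 at bit 26: 0x07d0b3e9
addr_hi (1b) val=0 bits=0x0 at bit 27: 0x07d0b3e9
cnt (3b) val=3 bits=0x3 at bit 28: 0x37d0b3e9
id (1b) val=1 bits=0x1 at bit 31: 0xb7d0b3e9
word = 0xb7d0b3e9 → little-endian bytes:
  [0]=0xe9  [1]=0xb3  [2]=0xd0  [3]=0xb7

e9 b3 d0 b7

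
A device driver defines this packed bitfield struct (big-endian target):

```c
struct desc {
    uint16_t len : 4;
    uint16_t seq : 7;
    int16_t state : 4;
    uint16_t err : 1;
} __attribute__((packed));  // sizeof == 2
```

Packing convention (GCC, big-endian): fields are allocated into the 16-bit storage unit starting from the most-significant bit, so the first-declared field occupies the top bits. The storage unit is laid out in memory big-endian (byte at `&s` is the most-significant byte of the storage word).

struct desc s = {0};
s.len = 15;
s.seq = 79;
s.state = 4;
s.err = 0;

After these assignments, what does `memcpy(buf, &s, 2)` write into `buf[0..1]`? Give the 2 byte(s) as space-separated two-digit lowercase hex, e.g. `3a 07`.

f9 e8

len:4 = 15 → 0xf << 12 → word 0xf000
seq:7 = 79 → 0x4f << 5 → word 0xf9e0
state:4 = 4 → 0x4 << 1 → word 0xf9e8
err:1 = 0 → 0x0 << 0 → word 0xf9e8
word = 0xf9e8 → big-endian bytes:
  [0]=0xf9  [1]=0xe8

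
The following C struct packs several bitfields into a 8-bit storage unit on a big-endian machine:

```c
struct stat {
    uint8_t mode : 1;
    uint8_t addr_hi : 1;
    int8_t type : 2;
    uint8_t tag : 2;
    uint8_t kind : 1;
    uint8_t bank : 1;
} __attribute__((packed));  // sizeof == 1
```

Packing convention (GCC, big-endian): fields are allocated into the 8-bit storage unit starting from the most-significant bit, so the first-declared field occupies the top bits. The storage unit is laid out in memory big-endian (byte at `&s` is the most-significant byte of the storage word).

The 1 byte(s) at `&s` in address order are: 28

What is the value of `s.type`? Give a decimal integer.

[0]=0x28 (big-endian) → word 0x28
mode:1 @ bit 7 → (0x28>>7)&0x1 = 0x0
addr_hi:1 @ bit 6 → (0x28>>6)&0x1 = 0x0
type:2 @ bit 4 → (0x28>>4)&0x3 = 0x2  ←
tag:2 @ bit 2 → (0x28>>2)&0x3 = 0x2
kind:1 @ bit 1 → (0x28>>1)&0x1 = 0x0
bank:1 @ bit 0 → (0x28>>0)&0x1 = 0x0
type signed 2b, MSB=1: 2 - 4 = -2

-2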